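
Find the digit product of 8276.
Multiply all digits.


8 × 2 × 7 × 6 = 672


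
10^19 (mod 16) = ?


10^1 mod 16 = 10
10^2 mod 16 = 4
10^3 mod 16 = 8
10^4 mod 16 = 0
10^5 mod 16 = 0
10^6 mod 16 = 0
10^7 mod 16 = 0
10^8 mod 16 = 0
10^9 mod 16 = 0
10^10 mod 16 = 0
10^11 mod 16 = 0
10^12 mod 16 = 0
10^13 mod 16 = 0
10^14 mod 16 = 0
10^15 mod 16 = 0
10^16 mod 16 = 0
10^17 mod 16 = 0
10^18 mod 16 = 0
10^19 mod 16 = 0


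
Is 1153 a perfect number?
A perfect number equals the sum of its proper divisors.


Proper divisors of 1153: 1
Sum = 1 = 1

No, 1153 is not perfect (1 ≠ 1153)


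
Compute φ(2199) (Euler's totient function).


2199 = 3 × 733
Prime factors: 3, 733
φ(2199) = 2199 × (1-1/3) × (1-1/733)
= 2199 × 2/3 × 732/733 = 1464

φ(2199) = 1464


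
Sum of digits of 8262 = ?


8 + 2 + 6 + 2 = 18


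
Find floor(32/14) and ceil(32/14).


32/14 = 2.2857
floor = 2
ceil = 3

floor = 2, ceil = 3


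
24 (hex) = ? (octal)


24 (base 16) = 36 (decimal)
36 (decimal) = 44 (base 8)


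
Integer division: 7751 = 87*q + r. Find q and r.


7751 = 87 * 89 + 8
Check: 7743 + 8 = 7751

q = 89, r = 8


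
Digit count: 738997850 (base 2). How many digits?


738997850 in base 2 = 101100000011000011011001011010
Number of digits = 30

30 digits (base 2)


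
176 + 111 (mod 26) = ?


176 + 111 = 287
287 mod 26 = 1


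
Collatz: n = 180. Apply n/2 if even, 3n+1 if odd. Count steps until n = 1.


180 → 90 → 45 → 136 → 68 → 34 → 17 → 52 → 26 → 13 → 40 → 20 → 10 → 5 → 16 → 8 → 4 → 2 → 1
Total steps = 18

18 steps


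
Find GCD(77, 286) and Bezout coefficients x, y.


Tabular extended Euclidean (each row: r = 77*s + 286*t):
r=77, s=1, t=0
r=286, s=0, t=1
q=0: r=77, s=1, t=0   [77*(1) + 286*(0) = 77]
q=3: r=55, s=-3, t=1   [77*(-3) + 286*(1) = 55]
q=1: r=22, s=4, t=-1   [77*(4) + 286*(-1) = 22]
q=2: r=11, s=-11, t=3   [77*(-11) + 286*(3) = 11]
q=2: r=0, s=26, t=-7   [77*(26) + 286*(-7) = 0]
GCD = 11; from the row with r=11: x=-11, y=3
Check: 77*(-11) + 286*(3) = -847 + 858 = 11

GCD = 11, x = -11, y = 3


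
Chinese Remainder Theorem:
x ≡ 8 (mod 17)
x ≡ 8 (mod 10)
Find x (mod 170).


M = 17*10 = 170
M1 = M/17 = 10, M2 = M/10 = 17
M1^(-1) mod 17 = 12, M2^(-1) mod 10 = 3
x = 8*10*12 + 8*17*3 = 1368
1368 mod 170 = 8
Check: 8 mod 17 = 8 ✓, 8 mod 10 = 8 ✓

x ≡ 8 (mod 170)


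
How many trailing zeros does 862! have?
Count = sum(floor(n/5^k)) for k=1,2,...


floor(862/5) = 172
floor(862/25) = 34
floor(862/125) = 6
floor(862/625) = 1
Total = 213

213 trailing zeros


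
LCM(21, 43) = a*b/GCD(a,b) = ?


GCD(21, 43) = 1
LCM = 21*43/1 = 903/1 = 903

LCM = 903


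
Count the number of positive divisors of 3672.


3672 = 2^3 × 3^3 × 17^1
d(3672) = (3+1) × (3+1) × (1+1) = 32

32 divisors


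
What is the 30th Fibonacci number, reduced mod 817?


F(k) mod 817 for k=1..30:
1, 1, 2, 3, 5, 8, 13, 21, 34, 55, 89, 144, 233, 377, 610, 170, 780, 133, 96, 229, 325, 554, 62, 616, 678, 477, 338, 815, 336, 334
F(30) mod 817 = 334


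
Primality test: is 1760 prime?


1760 / 2 = 880 (exact division)
1760 is NOT prime.

No, 1760 is not prime


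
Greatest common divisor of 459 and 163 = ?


459 = 2 * 163 + 133
163 = 1 * 133 + 30
133 = 4 * 30 + 13
30 = 2 * 13 + 4
13 = 3 * 4 + 1
4 = 4 * 1 + 0
GCD = 1


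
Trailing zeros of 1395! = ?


floor(1395/5) = 279
floor(1395/25) = 55
floor(1395/125) = 11
floor(1395/625) = 2
Total = 347

347 trailing zeros


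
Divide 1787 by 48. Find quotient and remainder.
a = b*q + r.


1787 = 48 * 37 + 11
Check: 1776 + 11 = 1787

q = 37, r = 11


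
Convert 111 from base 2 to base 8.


111 (base 2) = 7 (decimal)
7 (decimal) = 7 (base 8)


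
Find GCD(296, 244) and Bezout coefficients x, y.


Tabular extended Euclidean (each row: r = 296*s + 244*t):
r=296, s=1, t=0
r=244, s=0, t=1
q=1: r=52, s=1, t=-1   [296*(1) + 244*(-1) = 52]
q=4: r=36, s=-4, t=5   [296*(-4) + 244*(5) = 36]
q=1: r=16, s=5, t=-6   [296*(5) + 244*(-6) = 16]
q=2: r=4, s=-14, t=17   [296*(-14) + 244*(17) = 4]
q=4: r=0, s=61, t=-74   [296*(61) + 244*(-74) = 0]
GCD = 4; from the row with r=4: x=-14, y=17
Check: 296*(-14) + 244*(17) = -4144 + 4148 = 4

GCD = 4, x = -14, y = 17


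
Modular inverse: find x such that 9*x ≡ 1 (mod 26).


Use the extended Euclidean algorithm on (26, 9); each row r = 26*s + 9*t:
r=26, s=1, t=0
r=9, s=0, t=1
q=2: r=8, s=1, t=-2   [26*(1) + 9*(-2) = 8]
q=1: r=1, s=-1, t=3   [26*(-1) + 9*(3) = 1]
q=8: r=0, s=9, t=-26   [26*(9) + 9*(-26) = 0]
GCD = 1 with t = 3, so 9*(3) ≡ 1 (mod 26)
Inverse = 3 mod 26 = 3
Check: 9 * 3 = 27 ≡ 1 (mod 26)

9^(-1) ≡ 3 (mod 26)


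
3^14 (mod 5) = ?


3^1 mod 5 = 3
3^2 mod 5 = 4
3^3 mod 5 = 2
3^4 mod 5 = 1
3^5 mod 5 = 3
3^6 mod 5 = 4
3^7 mod 5 = 2
3^8 mod 5 = 1
3^9 mod 5 = 3
3^10 mod 5 = 4
3^11 mod 5 = 2
3^12 mod 5 = 1
3^13 mod 5 = 3
3^14 mod 5 = 4


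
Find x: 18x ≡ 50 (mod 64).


GCD(18, 64) = 2 divides 50
Divide: 9x ≡ 25 (mod 32)
x ≡ 17 (mod 32)


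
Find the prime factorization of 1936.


1936 / 2 = 968
968 / 2 = 484
484 / 2 = 242
242 / 2 = 121
121 / 11 = 11
11 / 11 = 1
1936 = 2^4 × 11^2


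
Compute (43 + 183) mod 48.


43 + 183 = 226
226 mod 48 = 34


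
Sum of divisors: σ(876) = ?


Divisors of 876: 1, 2, 3, 4, 6, 12, 73, 146, 219, 292, 438, 876
Sum = 1 + 2 + 3 + 4 + 6 + 12 + 73 + 146 + 219 + 292 + 438 + 876 = 2072

σ(876) = 2072


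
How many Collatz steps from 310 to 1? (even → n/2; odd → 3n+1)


310 → 155 → 466 → 233 → 700 → 350 → 175 → 526 → 263 → 790 → 395 → 1186 → 593 → 1780 → 890 → 445 → 1336 → 668 → 334 → 167 → 502 → 251 → 754 → 377 → 1132 → 566 → 283 → 850 → 425 → 1276 → 638 → 319 → 958 → 479 → 1438 → 719 → 2158 → 1079 → 3238 → 1619 → 4858 → 2429 → 7288 → 3644 → 1822 → 911 → 2734 → 1367 → 4102 → 2051 → 6154 → 3077 → 9232 → 4616 → 2308 → 1154 → 577 → 1732 → 866 → 433 → 1300 → 650 → 325 → 976 → 488 → 244 → 122 → 61 → 184 → 92 → 46 → 23 → 70 → 35 → 106 → 53 → 160 → 80 → 40 → 20 → 10 → 5 → 16 → 8 → 4 → 2 → 1
Total steps = 86

86 steps


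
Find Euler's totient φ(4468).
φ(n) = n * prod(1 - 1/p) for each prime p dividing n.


4468 = 2^2 × 1117
Prime factors: 2, 1117
φ(4468) = 4468 × (1-1/2) × (1-1/1117)
= 4468 × 1/2 × 1116/1117 = 2232

φ(4468) = 2232


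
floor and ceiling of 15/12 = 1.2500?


15/12 = 1.2500
floor = 1
ceil = 2

floor = 1, ceil = 2


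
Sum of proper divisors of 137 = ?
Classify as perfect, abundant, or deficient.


Proper divisors: 1
Sum = 1 = 1
1 < 137 → deficient

s(137) = 1 (deficient)


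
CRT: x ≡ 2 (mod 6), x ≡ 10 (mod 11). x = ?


M = 6*11 = 66
M1 = M/6 = 11, M2 = M/11 = 6
M1^(-1) mod 6 = 5, M2^(-1) mod 11 = 2
x = 2*11*5 + 10*6*2 = 230
230 mod 66 = 32
Check: 32 mod 6 = 2 ✓, 32 mod 11 = 10 ✓

x ≡ 32 (mod 66)


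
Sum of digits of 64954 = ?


6 + 4 + 9 + 5 + 4 = 28


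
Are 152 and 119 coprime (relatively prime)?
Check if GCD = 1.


Euclidean algorithm:
152 = 1 * 119 + 33
119 = 3 * 33 + 20
33 = 1 * 20 + 13
20 = 1 * 13 + 7
13 = 1 * 7 + 6
7 = 1 * 6 + 1
6 = 6 * 1 + 0
GCD(152, 119) = 1

Yes, coprime (GCD = 1)


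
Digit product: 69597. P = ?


6 × 9 × 5 × 9 × 7 = 17010


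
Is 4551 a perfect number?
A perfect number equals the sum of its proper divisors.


Proper divisors of 4551: 1, 3, 37, 41, 111, 123, 1517
Sum = 1 + 3 + 37 + 41 + 111 + 123 + 1517 = 1833

No, 4551 is not perfect (1833 ≠ 4551)


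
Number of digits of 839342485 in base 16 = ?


839342485 in base 16 = 32075995
Number of digits = 8

8 digits (base 16)


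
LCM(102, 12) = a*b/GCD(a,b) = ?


GCD(102, 12) = 6
LCM = 102*12/6 = 1224/6 = 204

LCM = 204


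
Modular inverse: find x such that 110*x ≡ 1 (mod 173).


Use the extended Euclidean algorithm on (173, 110); each row r = 173*s + 110*t:
r=173, s=1, t=0
r=110, s=0, t=1
q=1: r=63, s=1, t=-1   [173*(1) + 110*(-1) = 63]
q=1: r=47, s=-1, t=2   [173*(-1) + 110*(2) = 47]
q=1: r=16, s=2, t=-3   [173*(2) + 110*(-3) = 16]
q=2: r=15, s=-5, t=8   [173*(-5) + 110*(8) = 15]
q=1: r=1, s=7, t=-11   [173*(7) + 110*(-11) = 1]
q=15: r=0, s=-110, t=173   [173*(-110) + 110*(173) = 0]
GCD = 1 with t = -11, so 110*(-11) ≡ 1 (mod 173)
Inverse = -11 mod 173 = 162
Check: 110 * 162 = 17820 ≡ 1 (mod 173)

110^(-1) ≡ 162 (mod 173)


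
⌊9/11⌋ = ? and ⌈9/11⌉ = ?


9/11 = 0.8182
floor = 0
ceil = 1

floor = 0, ceil = 1


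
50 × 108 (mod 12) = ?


50 × 108 = 5400
5400 mod 12 = 0


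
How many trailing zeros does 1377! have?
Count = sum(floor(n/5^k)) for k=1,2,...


floor(1377/5) = 275
floor(1377/25) = 55
floor(1377/125) = 11
floor(1377/625) = 2
Total = 343

343 trailing zeros


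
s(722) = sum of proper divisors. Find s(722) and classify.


Proper divisors: 1, 2, 19, 38, 361
Sum = 1 + 2 + 19 + 38 + 361 = 421
421 < 722 → deficient

s(722) = 421 (deficient)


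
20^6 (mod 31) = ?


20^1 mod 31 = 20
20^2 mod 31 = 28
20^3 mod 31 = 2
20^4 mod 31 = 9
20^5 mod 31 = 25
20^6 mod 31 = 4


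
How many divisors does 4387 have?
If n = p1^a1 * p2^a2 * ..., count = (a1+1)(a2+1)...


4387 = 41^1 × 107^1
d(4387) = (1+1) × (1+1) = 4

4 divisors


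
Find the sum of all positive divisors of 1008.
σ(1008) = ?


Divisors of 1008: 1, 2, 3, 4, 6, 7, 8, 9, 12, 14, 16, 18, 21, 24, 28, 36, 42, 48, 56, 63, 72, 84, 112, 126, 144, 168, 252, 336, 504, 1008
Sum = 1 + 2 + 3 + 4 + 6 + 7 + 8 + 9 + 12 + 14 + 16 + 18 + 21 + 24 + 28 + 36 + 42 + 48 + 56 + 63 + 72 + 84 + 112 + 126 + 144 + 168 + 252 + 336 + 504 + 1008 = 3224

σ(1008) = 3224


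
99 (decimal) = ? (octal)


99 (base 10) = 99 (decimal)
99 (decimal) = 143 (base 8)


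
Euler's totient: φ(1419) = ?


1419 = 3 × 11 × 43
Prime factors: 3, 11, 43
φ(1419) = 1419 × (1-1/3) × (1-1/11) × (1-1/43)
= 1419 × 2/3 × 10/11 × 42/43 = 840

φ(1419) = 840


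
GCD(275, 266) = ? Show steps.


275 = 1 * 266 + 9
266 = 29 * 9 + 5
9 = 1 * 5 + 4
5 = 1 * 4 + 1
4 = 4 * 1 + 0
GCD = 1


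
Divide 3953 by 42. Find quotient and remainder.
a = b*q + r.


3953 = 42 * 94 + 5
Check: 3948 + 5 = 3953

q = 94, r = 5


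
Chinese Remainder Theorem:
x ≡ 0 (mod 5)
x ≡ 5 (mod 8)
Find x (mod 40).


M = 5*8 = 40
M1 = M/5 = 8, M2 = M/8 = 5
M1^(-1) mod 5 = 2, M2^(-1) mod 8 = 5
x = 0*8*2 + 5*5*5 = 125
125 mod 40 = 5
Check: 5 mod 5 = 0 ✓, 5 mod 8 = 5 ✓

x ≡ 5 (mod 40)


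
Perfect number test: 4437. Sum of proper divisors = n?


Proper divisors of 4437: 1, 3, 9, 17, 29, 51, 87, 153, 261, 493, 1479
Sum = 1 + 3 + 9 + 17 + 29 + 51 + 87 + 153 + 261 + 493 + 1479 = 2583

No, 4437 is not perfect (2583 ≠ 4437)


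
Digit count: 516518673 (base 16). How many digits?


516518673 in base 16 = 1EC97311
Number of digits = 8

8 digits (base 16)


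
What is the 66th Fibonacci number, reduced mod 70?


F(k) mod 70 for k=1..66:
1, 1, 2, 3, 5, 8, 13, 21, 34, 55, 19, 4, 23, 27, 50, 7, 57, 64, 51, 45, 26, 1, 27, 28, 55, 13, 68, 11, 9, 20, 29, 49, 8, 57, 65, 52, 47, 29, 6, 35, 41, 6, 47, 53, 30, 13, 43, 56, 29, 15, 44, 59, 33, 22, 55, 7, 62, 69, 61, 60, 51, 41, 22, 63, 15, 8
F(66) mod 70 = 8


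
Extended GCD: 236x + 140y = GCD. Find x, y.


Tabular extended Euclidean (each row: r = 236*s + 140*t):
r=236, s=1, t=0
r=140, s=0, t=1
q=1: r=96, s=1, t=-1   [236*(1) + 140*(-1) = 96]
q=1: r=44, s=-1, t=2   [236*(-1) + 140*(2) = 44]
q=2: r=8, s=3, t=-5   [236*(3) + 140*(-5) = 8]
q=5: r=4, s=-16, t=27   [236*(-16) + 140*(27) = 4]
q=2: r=0, s=35, t=-59   [236*(35) + 140*(-59) = 0]
GCD = 4; from the row with r=4: x=-16, y=27
Check: 236*(-16) + 140*(27) = -3776 + 3780 = 4

GCD = 4, x = -16, y = 27


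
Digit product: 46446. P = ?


4 × 6 × 4 × 4 × 6 = 2304


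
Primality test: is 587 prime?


Check divisors up to sqrt(587) = 24.2281
No divisors found.
587 is prime.

Yes, 587 is prime


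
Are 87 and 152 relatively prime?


Euclidean algorithm:
152 = 1 * 87 + 65
87 = 1 * 65 + 22
65 = 2 * 22 + 21
22 = 1 * 21 + 1
21 = 21 * 1 + 0
GCD(87, 152) = 1

Yes, coprime (GCD = 1)


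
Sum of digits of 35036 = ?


3 + 5 + 0 + 3 + 6 = 17


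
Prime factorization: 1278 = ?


1278 / 2 = 639
639 / 3 = 213
213 / 3 = 71
71 / 71 = 1
1278 = 2 × 3^2 × 71


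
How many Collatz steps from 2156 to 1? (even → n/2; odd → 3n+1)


2156 → 1078 → 539 → 1618 → 809 → 2428 → 1214 → 607 → 1822 → 911 → 2734 → 1367 → 4102 → 2051 → 6154 → 3077 → 9232 → 4616 → 2308 → 1154 → 577 → 1732 → 866 → 433 → 1300 → 650 → 325 → 976 → 488 → 244 → 122 → 61 → 184 → 92 → 46 → 23 → 70 → 35 → 106 → 53 → 160 → 80 → 40 → 20 → 10 → 5 → 16 → 8 → 4 → 2 → 1
Total steps = 50

50 steps


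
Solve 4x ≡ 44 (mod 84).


GCD(4, 84) = 4 divides 44
Divide: 1x ≡ 11 (mod 21)
x ≡ 11 (mod 21)


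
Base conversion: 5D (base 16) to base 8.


5D (base 16) = 93 (decimal)
93 (decimal) = 135 (base 8)


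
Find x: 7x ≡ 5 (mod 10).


GCD(7, 10) = 1, unique solution
a^(-1) mod 10 = 3
x = 3 * 5 mod 10 = 5

x ≡ 5 (mod 10)


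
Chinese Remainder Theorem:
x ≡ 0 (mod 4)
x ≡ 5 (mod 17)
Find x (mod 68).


M = 4*17 = 68
M1 = M/4 = 17, M2 = M/17 = 4
M1^(-1) mod 4 = 1, M2^(-1) mod 17 = 13
x = 0*17*1 + 5*4*13 = 260
260 mod 68 = 56
Check: 56 mod 4 = 0 ✓, 56 mod 17 = 5 ✓

x ≡ 56 (mod 68)


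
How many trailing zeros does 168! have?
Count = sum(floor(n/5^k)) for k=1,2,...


floor(168/5) = 33
floor(168/25) = 6
floor(168/125) = 1
Total = 40

40 trailing zeros


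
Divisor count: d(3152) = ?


3152 = 2^4 × 197^1
d(3152) = (4+1) × (1+1) = 10

10 divisors


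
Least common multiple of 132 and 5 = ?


GCD(132, 5) = 1
LCM = 132*5/1 = 660/1 = 660

LCM = 660


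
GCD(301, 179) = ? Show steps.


301 = 1 * 179 + 122
179 = 1 * 122 + 57
122 = 2 * 57 + 8
57 = 7 * 8 + 1
8 = 8 * 1 + 0
GCD = 1


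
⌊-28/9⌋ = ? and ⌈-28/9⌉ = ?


-28/9 = -3.1111
floor = -4
ceil = -3

floor = -4, ceil = -3


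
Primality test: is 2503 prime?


Check divisors up to sqrt(2503) = 50.0300
No divisors found.
2503 is prime.

Yes, 2503 is prime


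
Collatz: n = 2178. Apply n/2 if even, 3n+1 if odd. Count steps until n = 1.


2178 → 1089 → 3268 → 1634 → 817 → 2452 → 1226 → 613 → 1840 → 920 → 460 → 230 → 115 → 346 → 173 → 520 → 260 → 130 → 65 → 196 → 98 → 49 → 148 → 74 → 37 → 112 → 56 → 28 → 14 → 7 → 22 → 11 → 34 → 17 → 52 → 26 → 13 → 40 → 20 → 10 → 5 → 16 → 8 → 4 → 2 → 1
Total steps = 45

45 steps


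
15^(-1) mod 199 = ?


Use the extended Euclidean algorithm on (199, 15); each row r = 199*s + 15*t:
r=199, s=1, t=0
r=15, s=0, t=1
q=13: r=4, s=1, t=-13   [199*(1) + 15*(-13) = 4]
q=3: r=3, s=-3, t=40   [199*(-3) + 15*(40) = 3]
q=1: r=1, s=4, t=-53   [199*(4) + 15*(-53) = 1]
q=3: r=0, s=-15, t=199   [199*(-15) + 15*(199) = 0]
GCD = 1 with t = -53, so 15*(-53) ≡ 1 (mod 199)
Inverse = -53 mod 199 = 146
Check: 15 * 146 = 2190 ≡ 1 (mod 199)

15^(-1) ≡ 146 (mod 199)


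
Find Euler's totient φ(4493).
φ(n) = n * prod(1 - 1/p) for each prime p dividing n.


4493 = 4493
Prime factors: 4493
φ(4493) = 4493 × (1-1/4493)
= 4493 × 4492/4493 = 4492

φ(4493) = 4492


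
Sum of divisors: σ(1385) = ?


Divisors of 1385: 1, 5, 277, 1385
Sum = 1 + 5 + 277 + 1385 = 1668

σ(1385) = 1668


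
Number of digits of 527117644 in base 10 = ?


527117644 has 9 digits in base 10
floor(log10(527117644)) + 1 = floor(8.7219) + 1 = 9

9 digits (base 10)


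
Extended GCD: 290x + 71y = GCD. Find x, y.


Tabular extended Euclidean (each row: r = 290*s + 71*t):
r=290, s=1, t=0
r=71, s=0, t=1
q=4: r=6, s=1, t=-4   [290*(1) + 71*(-4) = 6]
q=11: r=5, s=-11, t=45   [290*(-11) + 71*(45) = 5]
q=1: r=1, s=12, t=-49   [290*(12) + 71*(-49) = 1]
q=5: r=0, s=-71, t=290   [290*(-71) + 71*(290) = 0]
GCD = 1; from the row with r=1: x=12, y=-49
Check: 290*(12) + 71*(-49) = 3480 - 3479 = 1

GCD = 1, x = 12, y = -49


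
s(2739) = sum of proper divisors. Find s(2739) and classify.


Proper divisors: 1, 3, 11, 33, 83, 249, 913
Sum = 1 + 3 + 11 + 33 + 83 + 249 + 913 = 1293
1293 < 2739 → deficient

s(2739) = 1293 (deficient)


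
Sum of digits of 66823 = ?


6 + 6 + 8 + 2 + 3 = 25


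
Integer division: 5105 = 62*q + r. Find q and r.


5105 = 62 * 82 + 21
Check: 5084 + 21 = 5105

q = 82, r = 21


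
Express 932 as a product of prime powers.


932 / 2 = 466
466 / 2 = 233
233 / 233 = 1
932 = 2^2 × 233


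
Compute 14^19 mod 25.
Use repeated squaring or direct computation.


14^1 mod 25 = 14
14^2 mod 25 = 21
14^3 mod 25 = 19
14^4 mod 25 = 16
14^5 mod 25 = 24
14^6 mod 25 = 11
14^7 mod 25 = 4
14^8 mod 25 = 6
14^9 mod 25 = 9
14^10 mod 25 = 1
14^11 mod 25 = 14
14^12 mod 25 = 21
14^13 mod 25 = 19
14^14 mod 25 = 16
14^15 mod 25 = 24
14^16 mod 25 = 11
14^17 mod 25 = 4
14^18 mod 25 = 6
14^19 mod 25 = 9


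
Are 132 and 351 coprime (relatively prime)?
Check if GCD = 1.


Euclidean algorithm:
351 = 2 * 132 + 87
132 = 1 * 87 + 45
87 = 1 * 45 + 42
45 = 1 * 42 + 3
42 = 14 * 3 + 0
GCD(132, 351) = 3

No, not coprime (GCD = 3)


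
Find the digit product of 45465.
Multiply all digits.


4 × 5 × 4 × 6 × 5 = 2400


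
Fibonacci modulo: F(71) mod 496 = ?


F(k) mod 496 for k=1..71:
1, 1, 2, 3, 5, 8, 13, 21, 34, 55, 89, 144, 233, 377, 114, 491, 109, 104, 213, 317, 34, 351, 385, 240, 129, 369, 2, 371, 373, 248, 125, 373, 2, 375, 377, 256, 137, 393, 34, 427, 461, 392, 357, 253, 114, 367, 481, 352, 337, 193, 34, 227, 261, 488, 253, 245, 2, 247, 249, 0, 249, 249, 2, 251, 253, 8, 261, 269, 34, 303, 337
F(71) mod 496 = 337


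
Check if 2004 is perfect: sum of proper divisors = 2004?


Proper divisors of 2004: 1, 2, 3, 4, 6, 12, 167, 334, 501, 668, 1002
Sum = 1 + 2 + 3 + 4 + 6 + 12 + 167 + 334 + 501 + 668 + 1002 = 2700

No, 2004 is not perfect (2700 ≠ 2004)


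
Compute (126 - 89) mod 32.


126 - 89 = 37
37 mod 32 = 5


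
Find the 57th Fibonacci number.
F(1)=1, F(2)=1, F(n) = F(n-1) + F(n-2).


Sequence: 1, 1, 2, 3, 5, 8, 13, 21, 34, 55, 89, 144, 233, 377, 610, 987, 1597, 2584, 4181, 6765, 10946, 17711, 28657, 46368, 75025, 121393, 196418, 317811, 514229, 832040, 1346269, 2178309, 3524578, 5702887, 9227465, 14930352, 24157817, 39088169, 63245986, 102334155, 165580141, 267914296, 433494437, 701408733, 1134903170, 1836311903, 2971215073, 4807526976, 7778742049, 12586269025, 20365011074, 32951280099, 53316291173, 86267571272, 139583862445, 225851433717, 365435296162
F(57) = 365435296162


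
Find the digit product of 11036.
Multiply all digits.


1 × 1 × 0 × 3 × 6 = 0


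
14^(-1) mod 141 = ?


Use the extended Euclidean algorithm on (141, 14); each row r = 141*s + 14*t:
r=141, s=1, t=0
r=14, s=0, t=1
q=10: r=1, s=1, t=-10   [141*(1) + 14*(-10) = 1]
q=14: r=0, s=-14, t=141   [141*(-14) + 14*(141) = 0]
GCD = 1 with t = -10, so 14*(-10) ≡ 1 (mod 141)
Inverse = -10 mod 141 = 131
Check: 14 * 131 = 1834 ≡ 1 (mod 141)

14^(-1) ≡ 131 (mod 141)


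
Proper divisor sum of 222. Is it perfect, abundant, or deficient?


Proper divisors: 1, 2, 3, 6, 37, 74, 111
Sum = 1 + 2 + 3 + 6 + 37 + 74 + 111 = 234
234 > 222 → abundant

s(222) = 234 (abundant)


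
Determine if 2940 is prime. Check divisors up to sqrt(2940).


2940 / 2 = 1470 (exact division)
2940 is NOT prime.

No, 2940 is not prime


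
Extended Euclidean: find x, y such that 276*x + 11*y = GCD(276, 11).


Tabular extended Euclidean (each row: r = 276*s + 11*t):
r=276, s=1, t=0
r=11, s=0, t=1
q=25: r=1, s=1, t=-25   [276*(1) + 11*(-25) = 1]
q=11: r=0, s=-11, t=276   [276*(-11) + 11*(276) = 0]
GCD = 1; from the row with r=1: x=1, y=-25
Check: 276*(1) + 11*(-25) = 276 - 275 = 1

GCD = 1, x = 1, y = -25


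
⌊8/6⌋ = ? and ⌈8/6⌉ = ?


8/6 = 1.3333
floor = 1
ceil = 2

floor = 1, ceil = 2


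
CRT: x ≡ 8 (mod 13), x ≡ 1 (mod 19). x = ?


M = 13*19 = 247
M1 = M/13 = 19, M2 = M/19 = 13
M1^(-1) mod 13 = 11, M2^(-1) mod 19 = 3
x = 8*19*11 + 1*13*3 = 1711
1711 mod 247 = 229
Check: 229 mod 13 = 8 ✓, 229 mod 19 = 1 ✓

x ≡ 229 (mod 247)


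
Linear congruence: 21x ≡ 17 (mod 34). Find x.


GCD(21, 34) = 1, unique solution
a^(-1) mod 34 = 13
x = 13 * 17 mod 34 = 17

x ≡ 17 (mod 34)


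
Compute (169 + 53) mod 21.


169 + 53 = 222
222 mod 21 = 12


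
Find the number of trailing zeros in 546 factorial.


floor(546/5) = 109
floor(546/25) = 21
floor(546/125) = 4
Total = 134

134 trailing zeros


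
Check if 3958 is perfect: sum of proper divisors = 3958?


Proper divisors of 3958: 1, 2, 1979
Sum = 1 + 2 + 1979 = 1982

No, 3958 is not perfect (1982 ≠ 3958)


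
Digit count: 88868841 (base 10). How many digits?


88868841 has 8 digits in base 10
floor(log10(88868841)) + 1 = floor(7.9487) + 1 = 8

8 digits (base 10)


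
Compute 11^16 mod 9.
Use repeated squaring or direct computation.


11^1 mod 9 = 2
11^2 mod 9 = 4
11^3 mod 9 = 8
11^4 mod 9 = 7
11^5 mod 9 = 5
11^6 mod 9 = 1
11^7 mod 9 = 2
11^8 mod 9 = 4
11^9 mod 9 = 8
11^10 mod 9 = 7
11^11 mod 9 = 5
11^12 mod 9 = 1
11^13 mod 9 = 2
11^14 mod 9 = 4
11^15 mod 9 = 8
11^16 mod 9 = 7


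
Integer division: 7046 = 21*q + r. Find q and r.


7046 = 21 * 335 + 11
Check: 7035 + 11 = 7046

q = 335, r = 11


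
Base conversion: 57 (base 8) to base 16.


57 (base 8) = 47 (decimal)
47 (decimal) = 2F (base 16)


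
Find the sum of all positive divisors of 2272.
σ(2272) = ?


Divisors of 2272: 1, 2, 4, 8, 16, 32, 71, 142, 284, 568, 1136, 2272
Sum = 1 + 2 + 4 + 8 + 16 + 32 + 71 + 142 + 284 + 568 + 1136 + 2272 = 4536

σ(2272) = 4536


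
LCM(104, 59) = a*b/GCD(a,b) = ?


GCD(104, 59) = 1
LCM = 104*59/1 = 6136/1 = 6136

LCM = 6136


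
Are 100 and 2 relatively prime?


Euclidean algorithm:
100 = 50 * 2 + 0
GCD(100, 2) = 2

No, not coprime (GCD = 2)


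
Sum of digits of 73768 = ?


7 + 3 + 7 + 6 + 8 = 31


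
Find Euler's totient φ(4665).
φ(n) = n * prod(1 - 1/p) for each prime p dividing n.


4665 = 3 × 5 × 311
Prime factors: 3, 5, 311
φ(4665) = 4665 × (1-1/3) × (1-1/5) × (1-1/311)
= 4665 × 2/3 × 4/5 × 310/311 = 2480

φ(4665) = 2480


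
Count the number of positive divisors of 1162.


1162 = 2^1 × 7^1 × 83^1
d(1162) = (1+1) × (1+1) × (1+1) = 8

8 divisors


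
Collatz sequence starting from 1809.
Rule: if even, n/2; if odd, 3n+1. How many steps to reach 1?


1809 → 5428 → 2714 → 1357 → 4072 → 2036 → 1018 → 509 → 1528 → 764 → 382 → 191 → 574 → 287 → 862 → 431 → 1294 → 647 → 1942 → 971 → 2914 → 1457 → 4372 → 2186 → 1093 → 3280 → 1640 → 820 → 410 → 205 → 616 → 308 → 154 → 77 → 232 → 116 → 58 → 29 → 88 → 44 → 22 → 11 → 34 → 17 → 52 → 26 → 13 → 40 → 20 → 10 → 5 → 16 → 8 → 4 → 2 → 1
Total steps = 55

55 steps


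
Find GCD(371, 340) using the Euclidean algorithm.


371 = 1 * 340 + 31
340 = 10 * 31 + 30
31 = 1 * 30 + 1
30 = 30 * 1 + 0
GCD = 1


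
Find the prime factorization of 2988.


2988 / 2 = 1494
1494 / 2 = 747
747 / 3 = 249
249 / 3 = 83
83 / 83 = 1
2988 = 2^2 × 3^2 × 83


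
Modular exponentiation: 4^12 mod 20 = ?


4^1 mod 20 = 4
4^2 mod 20 = 16
4^3 mod 20 = 4
4^4 mod 20 = 16
4^5 mod 20 = 4
4^6 mod 20 = 16
4^7 mod 20 = 4
4^8 mod 20 = 16
4^9 mod 20 = 4
4^10 mod 20 = 16
4^11 mod 20 = 4
4^12 mod 20 = 16


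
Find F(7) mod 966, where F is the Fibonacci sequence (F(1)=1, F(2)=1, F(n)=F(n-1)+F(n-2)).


F(k) mod 966 for k=1..7:
1, 1, 2, 3, 5, 8, 13
F(7) mod 966 = 13


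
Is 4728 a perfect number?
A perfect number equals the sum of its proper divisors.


Proper divisors of 4728: 1, 2, 3, 4, 6, 8, 12, 24, 197, 394, 591, 788, 1182, 1576, 2364
Sum = 1 + 2 + 3 + 4 + 6 + 8 + 12 + 24 + 197 + 394 + 591 + 788 + 1182 + 1576 + 2364 = 7152

No, 4728 is not perfect (7152 ≠ 4728)


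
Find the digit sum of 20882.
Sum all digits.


2 + 0 + 8 + 8 + 2 = 20


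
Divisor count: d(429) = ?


429 = 3^1 × 11^1 × 13^1
d(429) = (1+1) × (1+1) × (1+1) = 8

8 divisors


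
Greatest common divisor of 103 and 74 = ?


103 = 1 * 74 + 29
74 = 2 * 29 + 16
29 = 1 * 16 + 13
16 = 1 * 13 + 3
13 = 4 * 3 + 1
3 = 3 * 1 + 0
GCD = 1


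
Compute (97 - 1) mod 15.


97 - 1 = 96
96 mod 15 = 6


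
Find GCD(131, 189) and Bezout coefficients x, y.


Tabular extended Euclidean (each row: r = 131*s + 189*t):
r=131, s=1, t=0
r=189, s=0, t=1
q=0: r=131, s=1, t=0   [131*(1) + 189*(0) = 131]
q=1: r=58, s=-1, t=1   [131*(-1) + 189*(1) = 58]
q=2: r=15, s=3, t=-2   [131*(3) + 189*(-2) = 15]
q=3: r=13, s=-10, t=7   [131*(-10) + 189*(7) = 13]
q=1: r=2, s=13, t=-9   [131*(13) + 189*(-9) = 2]
q=6: r=1, s=-88, t=61   [131*(-88) + 189*(61) = 1]
q=2: r=0, s=189, t=-131   [131*(189) + 189*(-131) = 0]
GCD = 1; from the row with r=1: x=-88, y=61
Check: 131*(-88) + 189*(61) = -11528 + 11529 = 1

GCD = 1, x = -88, y = 61


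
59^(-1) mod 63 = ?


Use the extended Euclidean algorithm on (63, 59); each row r = 63*s + 59*t:
r=63, s=1, t=0
r=59, s=0, t=1
q=1: r=4, s=1, t=-1   [63*(1) + 59*(-1) = 4]
q=14: r=3, s=-14, t=15   [63*(-14) + 59*(15) = 3]
q=1: r=1, s=15, t=-16   [63*(15) + 59*(-16) = 1]
q=3: r=0, s=-59, t=63   [63*(-59) + 59*(63) = 0]
GCD = 1 with t = -16, so 59*(-16) ≡ 1 (mod 63)
Inverse = -16 mod 63 = 47
Check: 59 * 47 = 2773 ≡ 1 (mod 63)

59^(-1) ≡ 47 (mod 63)


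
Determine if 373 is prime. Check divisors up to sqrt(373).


Check divisors up to sqrt(373) = 19.3132
No divisors found.
373 is prime.

Yes, 373 is prime


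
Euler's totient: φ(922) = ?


922 = 2 × 461
Prime factors: 2, 461
φ(922) = 922 × (1-1/2) × (1-1/461)
= 922 × 1/2 × 460/461 = 460

φ(922) = 460


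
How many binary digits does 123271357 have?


123271357 in base 2 = 111010110001111100010111101
Number of digits = 27

27 digits (base 2)


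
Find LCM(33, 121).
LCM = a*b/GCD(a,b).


GCD(33, 121) = 11
LCM = 33*121/11 = 3993/11 = 363

LCM = 363


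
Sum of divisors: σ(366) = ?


Divisors of 366: 1, 2, 3, 6, 61, 122, 183, 366
Sum = 1 + 2 + 3 + 6 + 61 + 122 + 183 + 366 = 744

σ(366) = 744


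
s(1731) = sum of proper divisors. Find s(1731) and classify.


Proper divisors: 1, 3, 577
Sum = 1 + 3 + 577 = 581
581 < 1731 → deficient

s(1731) = 581 (deficient)


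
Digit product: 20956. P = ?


2 × 0 × 9 × 5 × 6 = 0


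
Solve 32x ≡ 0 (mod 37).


GCD(32, 37) = 1, unique solution
a^(-1) mod 37 = 22
x = 22 * 0 mod 37 = 0

x ≡ 0 (mod 37)


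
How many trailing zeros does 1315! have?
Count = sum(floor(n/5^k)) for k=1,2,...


floor(1315/5) = 263
floor(1315/25) = 52
floor(1315/125) = 10
floor(1315/625) = 2
Total = 327

327 trailing zeros


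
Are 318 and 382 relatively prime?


Euclidean algorithm:
382 = 1 * 318 + 64
318 = 4 * 64 + 62
64 = 1 * 62 + 2
62 = 31 * 2 + 0
GCD(318, 382) = 2

No, not coprime (GCD = 2)


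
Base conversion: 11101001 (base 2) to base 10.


11101001 (base 2) = 233 (decimal)
233 (decimal) = 233 (base 10)


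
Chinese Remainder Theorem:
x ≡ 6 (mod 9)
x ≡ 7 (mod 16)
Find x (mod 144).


M = 9*16 = 144
M1 = M/9 = 16, M2 = M/16 = 9
M1^(-1) mod 9 = 4, M2^(-1) mod 16 = 9
x = 6*16*4 + 7*9*9 = 951
951 mod 144 = 87
Check: 87 mod 9 = 6 ✓, 87 mod 16 = 7 ✓

x ≡ 87 (mod 144)


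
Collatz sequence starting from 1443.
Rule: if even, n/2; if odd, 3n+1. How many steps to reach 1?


1443 → 4330 → 2165 → 6496 → 3248 → 1624 → 812 → 406 → 203 → 610 → 305 → 916 → 458 → 229 → 688 → 344 → 172 → 86 → 43 → 130 → 65 → 196 → 98 → 49 → 148 → 74 → 37 → 112 → 56 → 28 → 14 → 7 → 22 → 11 → 34 → 17 → 52 → 26 → 13 → 40 → 20 → 10 → 5 → 16 → 8 → 4 → 2 → 1
Total steps = 47

47 steps


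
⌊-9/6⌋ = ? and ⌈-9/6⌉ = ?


-9/6 = -1.5000
floor = -2
ceil = -1

floor = -2, ceil = -1


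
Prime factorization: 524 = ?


524 / 2 = 262
262 / 2 = 131
131 / 131 = 1
524 = 2^2 × 131


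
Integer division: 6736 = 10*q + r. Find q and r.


6736 = 10 * 673 + 6
Check: 6730 + 6 = 6736

q = 673, r = 6


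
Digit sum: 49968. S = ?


4 + 9 + 9 + 6 + 8 = 36


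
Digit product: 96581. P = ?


9 × 6 × 5 × 8 × 1 = 2160


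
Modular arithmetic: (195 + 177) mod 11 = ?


195 + 177 = 372
372 mod 11 = 9


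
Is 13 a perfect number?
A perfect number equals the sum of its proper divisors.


Proper divisors of 13: 1
Sum = 1 = 1

No, 13 is not perfect (1 ≠ 13)


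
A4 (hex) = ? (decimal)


A4 (base 16) = 164 (decimal)
164 (decimal) = 164 (base 10)


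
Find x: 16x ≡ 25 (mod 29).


GCD(16, 29) = 1, unique solution
a^(-1) mod 29 = 20
x = 20 * 25 mod 29 = 7

x ≡ 7 (mod 29)


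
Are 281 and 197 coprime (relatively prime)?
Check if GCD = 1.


Euclidean algorithm:
281 = 1 * 197 + 84
197 = 2 * 84 + 29
84 = 2 * 29 + 26
29 = 1 * 26 + 3
26 = 8 * 3 + 2
3 = 1 * 2 + 1
2 = 2 * 1 + 0
GCD(281, 197) = 1

Yes, coprime (GCD = 1)


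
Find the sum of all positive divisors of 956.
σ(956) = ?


Divisors of 956: 1, 2, 4, 239, 478, 956
Sum = 1 + 2 + 4 + 239 + 478 + 956 = 1680

σ(956) = 1680


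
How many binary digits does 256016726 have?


256016726 in base 2 = 1111010000101000000101010110
Number of digits = 28

28 digits (base 2)


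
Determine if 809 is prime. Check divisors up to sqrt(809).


Check divisors up to sqrt(809) = 28.4429
No divisors found.
809 is prime.

Yes, 809 is prime


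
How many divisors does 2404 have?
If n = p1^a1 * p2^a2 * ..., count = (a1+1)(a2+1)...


2404 = 2^2 × 601^1
d(2404) = (2+1) × (1+1) = 6

6 divisors


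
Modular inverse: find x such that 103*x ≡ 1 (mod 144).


Use the extended Euclidean algorithm on (144, 103); each row r = 144*s + 103*t:
r=144, s=1, t=0
r=103, s=0, t=1
q=1: r=41, s=1, t=-1   [144*(1) + 103*(-1) = 41]
q=2: r=21, s=-2, t=3   [144*(-2) + 103*(3) = 21]
q=1: r=20, s=3, t=-4   [144*(3) + 103*(-4) = 20]
q=1: r=1, s=-5, t=7   [144*(-5) + 103*(7) = 1]
q=20: r=0, s=103, t=-144   [144*(103) + 103*(-144) = 0]
GCD = 1 with t = 7, so 103*(7) ≡ 1 (mod 144)
Inverse = 7 mod 144 = 7
Check: 103 * 7 = 721 ≡ 1 (mod 144)

103^(-1) ≡ 7 (mod 144)


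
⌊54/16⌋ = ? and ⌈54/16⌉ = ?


54/16 = 3.3750
floor = 3
ceil = 4

floor = 3, ceil = 4


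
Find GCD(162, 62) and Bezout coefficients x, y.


Tabular extended Euclidean (each row: r = 162*s + 62*t):
r=162, s=1, t=0
r=62, s=0, t=1
q=2: r=38, s=1, t=-2   [162*(1) + 62*(-2) = 38]
q=1: r=24, s=-1, t=3   [162*(-1) + 62*(3) = 24]
q=1: r=14, s=2, t=-5   [162*(2) + 62*(-5) = 14]
q=1: r=10, s=-3, t=8   [162*(-3) + 62*(8) = 10]
q=1: r=4, s=5, t=-13   [162*(5) + 62*(-13) = 4]
q=2: r=2, s=-13, t=34   [162*(-13) + 62*(34) = 2]
q=2: r=0, s=31, t=-81   [162*(31) + 62*(-81) = 0]
GCD = 2; from the row with r=2: x=-13, y=34
Check: 162*(-13) + 62*(34) = -2106 + 2108 = 2

GCD = 2, x = -13, y = 34


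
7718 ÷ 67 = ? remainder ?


7718 = 67 * 115 + 13
Check: 7705 + 13 = 7718

q = 115, r = 13


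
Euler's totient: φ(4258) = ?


4258 = 2 × 2129
Prime factors: 2, 2129
φ(4258) = 4258 × (1-1/2) × (1-1/2129)
= 4258 × 1/2 × 2128/2129 = 2128

φ(4258) = 2128


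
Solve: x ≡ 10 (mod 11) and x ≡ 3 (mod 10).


M = 11*10 = 110
M1 = M/11 = 10, M2 = M/10 = 11
M1^(-1) mod 11 = 10, M2^(-1) mod 10 = 1
x = 10*10*10 + 3*11*1 = 1033
1033 mod 110 = 43
Check: 43 mod 11 = 10 ✓, 43 mod 10 = 3 ✓

x ≡ 43 (mod 110)


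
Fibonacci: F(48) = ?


Sequence: 1, 1, 2, 3, 5, 8, 13, 21, 34, 55, 89, 144, 233, 377, 610, 987, 1597, 2584, 4181, 6765, 10946, 17711, 28657, 46368, 75025, 121393, 196418, 317811, 514229, 832040, 1346269, 2178309, 3524578, 5702887, 9227465, 14930352, 24157817, 39088169, 63245986, 102334155, 165580141, 267914296, 433494437, 701408733, 1134903170, 1836311903, 2971215073, 4807526976
F(48) = 4807526976


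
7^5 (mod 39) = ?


7^1 mod 39 = 7
7^2 mod 39 = 10
7^3 mod 39 = 31
7^4 mod 39 = 22
7^5 mod 39 = 37


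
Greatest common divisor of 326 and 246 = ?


326 = 1 * 246 + 80
246 = 3 * 80 + 6
80 = 13 * 6 + 2
6 = 3 * 2 + 0
GCD = 2


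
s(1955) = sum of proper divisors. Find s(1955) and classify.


Proper divisors: 1, 5, 17, 23, 85, 115, 391
Sum = 1 + 5 + 17 + 23 + 85 + 115 + 391 = 637
637 < 1955 → deficient

s(1955) = 637 (deficient)


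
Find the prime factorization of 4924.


4924 / 2 = 2462
2462 / 2 = 1231
1231 / 1231 = 1
4924 = 2^2 × 1231


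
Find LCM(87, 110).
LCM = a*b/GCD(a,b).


GCD(87, 110) = 1
LCM = 87*110/1 = 9570/1 = 9570

LCM = 9570


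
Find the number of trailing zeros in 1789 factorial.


floor(1789/5) = 357
floor(1789/25) = 71
floor(1789/125) = 14
floor(1789/625) = 2
Total = 444

444 trailing zeros


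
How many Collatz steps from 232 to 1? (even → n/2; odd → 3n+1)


232 → 116 → 58 → 29 → 88 → 44 → 22 → 11 → 34 → 17 → 52 → 26 → 13 → 40 → 20 → 10 → 5 → 16 → 8 → 4 → 2 → 1
Total steps = 21

21 steps


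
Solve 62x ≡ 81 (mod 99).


GCD(62, 99) = 1, unique solution
a^(-1) mod 99 = 8
x = 8 * 81 mod 99 = 54

x ≡ 54 (mod 99)


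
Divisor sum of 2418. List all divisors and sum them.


Divisors of 2418: 1, 2, 3, 6, 13, 26, 31, 39, 62, 78, 93, 186, 403, 806, 1209, 2418
Sum = 1 + 2 + 3 + 6 + 13 + 26 + 31 + 39 + 62 + 78 + 93 + 186 + 403 + 806 + 1209 + 2418 = 5376

σ(2418) = 5376


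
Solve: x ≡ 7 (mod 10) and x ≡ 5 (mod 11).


M = 10*11 = 110
M1 = M/10 = 11, M2 = M/11 = 10
M1^(-1) mod 10 = 1, M2^(-1) mod 11 = 10
x = 7*11*1 + 5*10*10 = 577
577 mod 110 = 27
Check: 27 mod 10 = 7 ✓, 27 mod 11 = 5 ✓

x ≡ 27 (mod 110)


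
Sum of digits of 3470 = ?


3 + 4 + 7 + 0 = 14


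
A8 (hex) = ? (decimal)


A8 (base 16) = 168 (decimal)
168 (decimal) = 168 (base 10)


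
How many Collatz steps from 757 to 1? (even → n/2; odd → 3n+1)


757 → 2272 → 1136 → 568 → 284 → 142 → 71 → 214 → 107 → 322 → 161 → 484 → 242 → 121 → 364 → 182 → 91 → 274 → 137 → 412 → 206 → 103 → 310 → 155 → 466 → 233 → 700 → 350 → 175 → 526 → 263 → 790 → 395 → 1186 → 593 → 1780 → 890 → 445 → 1336 → 668 → 334 → 167 → 502 → 251 → 754 → 377 → 1132 → 566 → 283 → 850 → 425 → 1276 → 638 → 319 → 958 → 479 → 1438 → 719 → 2158 → 1079 → 3238 → 1619 → 4858 → 2429 → 7288 → 3644 → 1822 → 911 → 2734 → 1367 → 4102 → 2051 → 6154 → 3077 → 9232 → 4616 → 2308 → 1154 → 577 → 1732 → 866 → 433 → 1300 → 650 → 325 → 976 → 488 → 244 → 122 → 61 → 184 → 92 → 46 → 23 → 70 → 35 → 106 → 53 → 160 → 80 → 40 → 20 → 10 → 5 → 16 → 8 → 4 → 2 → 1
Total steps = 108

108 steps


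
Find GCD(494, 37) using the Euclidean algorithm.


494 = 13 * 37 + 13
37 = 2 * 13 + 11
13 = 1 * 11 + 2
11 = 5 * 2 + 1
2 = 2 * 1 + 0
GCD = 1


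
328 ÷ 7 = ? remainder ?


328 = 7 * 46 + 6
Check: 322 + 6 = 328

q = 46, r = 6


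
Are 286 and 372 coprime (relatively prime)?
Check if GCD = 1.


Euclidean algorithm:
372 = 1 * 286 + 86
286 = 3 * 86 + 28
86 = 3 * 28 + 2
28 = 14 * 2 + 0
GCD(286, 372) = 2

No, not coprime (GCD = 2)


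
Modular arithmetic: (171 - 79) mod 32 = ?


171 - 79 = 92
92 mod 32 = 28


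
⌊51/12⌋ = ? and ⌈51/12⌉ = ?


51/12 = 4.2500
floor = 4
ceil = 5

floor = 4, ceil = 5


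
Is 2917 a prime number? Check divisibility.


Check divisors up to sqrt(2917) = 54.0093
No divisors found.
2917 is prime.

Yes, 2917 is prime


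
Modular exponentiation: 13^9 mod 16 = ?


13^1 mod 16 = 13
13^2 mod 16 = 9
13^3 mod 16 = 5
13^4 mod 16 = 1
13^5 mod 16 = 13
13^6 mod 16 = 9
13^7 mod 16 = 5
13^8 mod 16 = 1
13^9 mod 16 = 13


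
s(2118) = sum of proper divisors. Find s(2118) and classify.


Proper divisors: 1, 2, 3, 6, 353, 706, 1059
Sum = 1 + 2 + 3 + 6 + 353 + 706 + 1059 = 2130
2130 > 2118 → abundant

s(2118) = 2130 (abundant)


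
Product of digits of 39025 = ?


3 × 9 × 0 × 2 × 5 = 0


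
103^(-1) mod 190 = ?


Use the extended Euclidean algorithm on (190, 103); each row r = 190*s + 103*t:
r=190, s=1, t=0
r=103, s=0, t=1
q=1: r=87, s=1, t=-1   [190*(1) + 103*(-1) = 87]
q=1: r=16, s=-1, t=2   [190*(-1) + 103*(2) = 16]
q=5: r=7, s=6, t=-11   [190*(6) + 103*(-11) = 7]
q=2: r=2, s=-13, t=24   [190*(-13) + 103*(24) = 2]
q=3: r=1, s=45, t=-83   [190*(45) + 103*(-83) = 1]
q=2: r=0, s=-103, t=190   [190*(-103) + 103*(190) = 0]
GCD = 1 with t = -83, so 103*(-83) ≡ 1 (mod 190)
Inverse = -83 mod 190 = 107
Check: 103 * 107 = 11021 ≡ 1 (mod 190)

103^(-1) ≡ 107 (mod 190)


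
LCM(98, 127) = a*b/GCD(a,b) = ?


GCD(98, 127) = 1
LCM = 98*127/1 = 12446/1 = 12446

LCM = 12446


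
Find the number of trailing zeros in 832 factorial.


floor(832/5) = 166
floor(832/25) = 33
floor(832/125) = 6
floor(832/625) = 1
Total = 206

206 trailing zeros


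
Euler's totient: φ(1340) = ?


1340 = 2^2 × 5 × 67
Prime factors: 2, 5, 67
φ(1340) = 1340 × (1-1/2) × (1-1/5) × (1-1/67)
= 1340 × 1/2 × 4/5 × 66/67 = 528

φ(1340) = 528


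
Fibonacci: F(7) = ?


Sequence: 1, 1, 2, 3, 5, 8, 13
F(7) = 13


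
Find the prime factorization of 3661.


3661 / 7 = 523
523 / 523 = 1
3661 = 7 × 523


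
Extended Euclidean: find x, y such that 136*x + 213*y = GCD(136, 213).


Tabular extended Euclidean (each row: r = 136*s + 213*t):
r=136, s=1, t=0
r=213, s=0, t=1
q=0: r=136, s=1, t=0   [136*(1) + 213*(0) = 136]
q=1: r=77, s=-1, t=1   [136*(-1) + 213*(1) = 77]
q=1: r=59, s=2, t=-1   [136*(2) + 213*(-1) = 59]
q=1: r=18, s=-3, t=2   [136*(-3) + 213*(2) = 18]
q=3: r=5, s=11, t=-7   [136*(11) + 213*(-7) = 5]
q=3: r=3, s=-36, t=23   [136*(-36) + 213*(23) = 3]
q=1: r=2, s=47, t=-30   [136*(47) + 213*(-30) = 2]
q=1: r=1, s=-83, t=53   [136*(-83) + 213*(53) = 1]
q=2: r=0, s=213, t=-136   [136*(213) + 213*(-136) = 0]
GCD = 1; from the row with r=1: x=-83, y=53
Check: 136*(-83) + 213*(53) = -11288 + 11289 = 1

GCD = 1, x = -83, y = 53


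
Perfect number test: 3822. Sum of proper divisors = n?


Proper divisors of 3822: 1, 2, 3, 6, 7, 13, 14, 21, 26, 39, 42, 49, 78, 91, 98, 147, 182, 273, 294, 546, 637, 1274, 1911
Sum = 1 + 2 + 3 + 6 + 7 + 13 + 14 + 21 + 26 + 39 + 42 + 49 + 78 + 91 + 98 + 147 + 182 + 273 + 294 + 546 + 637 + 1274 + 1911 = 5754

No, 3822 is not perfect (5754 ≠ 3822)


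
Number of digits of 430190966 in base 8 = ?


430190966 in base 8 = 3151030566
Number of digits = 10

10 digits (base 8)


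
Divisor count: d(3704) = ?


3704 = 2^3 × 463^1
d(3704) = (3+1) × (1+1) = 8

8 divisors


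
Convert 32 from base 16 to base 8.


32 (base 16) = 50 (decimal)
50 (decimal) = 62 (base 8)


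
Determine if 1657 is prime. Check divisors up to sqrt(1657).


Check divisors up to sqrt(1657) = 40.7063
No divisors found.
1657 is prime.

Yes, 1657 is prime


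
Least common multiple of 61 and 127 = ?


GCD(61, 127) = 1
LCM = 61*127/1 = 7747/1 = 7747

LCM = 7747


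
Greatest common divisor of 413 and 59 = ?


413 = 7 * 59 + 0
GCD = 59


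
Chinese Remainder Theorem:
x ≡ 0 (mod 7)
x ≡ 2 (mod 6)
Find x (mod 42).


M = 7*6 = 42
M1 = M/7 = 6, M2 = M/6 = 7
M1^(-1) mod 7 = 6, M2^(-1) mod 6 = 1
x = 0*6*6 + 2*7*1 = 14
14 mod 42 = 14
Check: 14 mod 7 = 0 ✓, 14 mod 6 = 2 ✓

x ≡ 14 (mod 42)


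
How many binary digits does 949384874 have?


949384874 in base 2 = 111000100101100111011010101010
Number of digits = 30

30 digits (base 2)
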